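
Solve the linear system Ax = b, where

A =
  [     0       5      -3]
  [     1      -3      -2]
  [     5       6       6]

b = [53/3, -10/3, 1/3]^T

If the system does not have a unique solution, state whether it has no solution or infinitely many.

x_1 = -1/3, x_2 = 7/3, x_3 = -2

Row-reduce the augmented matrix:
Swap R1 and R2.
R3 ← R3 − 5·R1.
R2 ← R2 / (5).
R1 ← R1 + 3·R2.
R3 ← R3 − 21·R2.
R3 ← R3 / (143/5).
R1 ← R1 + 19/5·R3.
R2 ← R2 + 3/5·R3.
Reading off the reduced rows gives x_1 = -1/3, x_2 = 7/3, x_3 = -2.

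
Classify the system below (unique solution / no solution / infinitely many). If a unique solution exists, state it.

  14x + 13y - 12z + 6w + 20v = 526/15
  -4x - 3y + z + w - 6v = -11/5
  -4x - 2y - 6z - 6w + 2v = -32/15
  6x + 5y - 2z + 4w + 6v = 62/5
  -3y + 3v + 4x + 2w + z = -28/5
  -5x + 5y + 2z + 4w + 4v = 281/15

Row-reduce the augmented matrix:
R1 ← R1 / (14).
R2 ← R2 + 4·R1.
R3 ← R3 + 4·R1.
R4 ← R4 − 6·R1.
R5 ← R5 − 4·R1.
R6 ← R6 + 5·R1.
R2 ← R2 / (5/7).
R1 ← R1 − 13/14·R2.
R3 ← R3 − 12/7·R2.
R4 ← R4 + 4/7·R2.
R5 ← R5 + 47/7·R2.
R6 ← R6 − 135/14·R2.
R3 ← R3 / (-18/5).
R1 ← R1 − 23/10·R3.
R2 ← R2 + 17/5·R3.
R4 ← R4 − 6/5·R3.
R5 ← R5 + 92/5·R3.
R6 ← R6 − 61/2·R3.
Swap R4 and R5.
R4 ← R4 / (81).
R1 ← R1 + 10·R4.
R2 ← R2 − 14·R4.
R3 ← R3 − 3·R4.
R6 ← R6 + 122·R4.
Swap R5 and R6.
R5 ← R5 / (6497/486).
R1 ← R1 − 583/486·R5.
R2 ← R2 − 5/243·R5.
R3 ← R3 + 44/81·R5.
R4 ← R4 + 145/243·R5.
R6 reduces to 0 = 0, so the extra equation is consistent.
Reading off the reduced rows gives x = -1, y = 8/5, z = -1, w = 8/5, v = 1/3.

x = -1, y = 8/5, z = -1, w = 8/5, v = 1/3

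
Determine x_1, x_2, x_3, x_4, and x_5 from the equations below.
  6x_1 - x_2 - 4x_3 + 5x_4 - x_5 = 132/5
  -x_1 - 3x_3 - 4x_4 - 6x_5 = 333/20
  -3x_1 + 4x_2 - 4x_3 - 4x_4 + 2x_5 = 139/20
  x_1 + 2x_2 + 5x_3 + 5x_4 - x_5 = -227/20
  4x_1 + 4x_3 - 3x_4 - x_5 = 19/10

x_1 = 11/4, x_2 = 1, x_3 = -3, x_4 = -1/2, x_5 = -7/5

Row-reduce the augmented matrix:
R1 ← R1 / (6).
R2 ← R2 + 1·R1.
R3 ← R3 + 3·R1.
R4 ← R4 − 1·R1.
R5 ← R5 − 4·R1.
R2 ← R2 / (-1/6).
R1 ← R1 + 1/6·R2.
R3 ← R3 − 7/2·R2.
R4 ← R4 − 13/6·R2.
R5 ← R5 − 2/3·R2.
R3 ← R3 / (-83).
R1 ← R1 − 3·R3.
R2 ← R2 − 22·R3.
R4 ← R4 + 42·R3.
R5 ← R5 + 8·R3.
R4 ← R4 / (-215/83).
R1 ← R1 − 128/83·R4.
R2 ← R2 − 81/83·R4.
R3 ← R3 − 68/83·R4.
R5 ← R5 + 1033/83·R4.
R5 ← R5 / (14042/215).
R1 ← R1 + 1782/215·R5.
R2 ← R2 + 654/215·R5.
R3 ← R3 + 772/215·R5.
R4 ← R4 − 1347/215·R5.
Reading off the reduced rows gives x_1 = 11/4, x_2 = 1, x_3 = -3, x_4 = -1/2, x_5 = -7/5.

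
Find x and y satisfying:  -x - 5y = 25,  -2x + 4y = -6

x = -5, y = -4

Row-reduce the augmented matrix:
R1 ← R1 / (-1).
R2 ← R2 + 2·R1.
R2 ← R2 / (14).
R1 ← R1 − 5·R2.
Reading off the reduced rows gives x = -5, y = -4.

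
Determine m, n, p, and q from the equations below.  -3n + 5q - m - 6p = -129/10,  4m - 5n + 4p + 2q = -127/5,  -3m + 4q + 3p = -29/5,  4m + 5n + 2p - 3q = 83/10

Row-reduce the augmented matrix:
R1 ← R1 / (-1).
R2 ← R2 − 4·R1.
R3 ← R3 + 3·R1.
R4 ← R4 − 4·R1.
R2 ← R2 / (-17).
R1 ← R1 − 3·R2.
R3 ← R3 − 9·R2.
R4 ← R4 + 7·R2.
R3 ← R3 / (177/17).
R1 ← R1 − 42/17·R3.
R2 ← R2 − 20/17·R3.
R4 ← R4 + 234/17·R3.
R4 ← R4 / (519/59).
R1 ← R1 + 75/59·R4.
R2 ← R2 + 242/177·R4.
R3 ← R3 − 11/177·R4.
Reading off the reduced rows gives m = -2, n = 2, p = -3/5, q = -5/2.

m = -2, n = 2, p = -3/5, q = -5/2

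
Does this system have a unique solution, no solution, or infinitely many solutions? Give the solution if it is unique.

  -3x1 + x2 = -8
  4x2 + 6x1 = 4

Row-reduce the augmented matrix:
R1 ← R1 / (-3).
R2 ← R2 − 6·R1.
R2 ← R2 / (6).
R1 ← R1 + 1/3·R2.
Reading off the reduced rows gives x1 = 2, x2 = -2.

x1 = 2, x2 = -2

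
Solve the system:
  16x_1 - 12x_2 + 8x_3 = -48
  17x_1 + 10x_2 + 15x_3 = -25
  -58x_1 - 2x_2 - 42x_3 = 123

no solution

Row-reduce:
R1 ← R1 / (16).
R2 ← R2 − 17·R1.
R3 ← R3 + 58·R1.
R2 ← R2 / (91/4).
R1 ← R1 + 3/4·R2.
R3 ← R3 + 91/2·R2.
Row 3 reduces to 0 = 1, a contradiction. The system is inconsistent.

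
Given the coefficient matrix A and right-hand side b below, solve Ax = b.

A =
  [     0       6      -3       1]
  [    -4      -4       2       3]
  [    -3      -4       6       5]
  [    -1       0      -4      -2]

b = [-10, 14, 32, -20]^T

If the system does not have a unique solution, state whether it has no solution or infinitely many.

Row-reduce:
Swap R1 and R2.
R1 ← R1 / (-4).
R3 ← R3 + 3·R1.
R4 ← R4 + 1·R1.
R2 ← R2 / (6).
R1 ← R1 − 1·R2.
R3 ← R3 + 1·R2.
R4 ← R4 − 1·R2.
R3 ← R3 / (4).
R2 ← R2 + 1/2·R3.
R4 ← R4 + 4·R3.
Row 4 reduces to 0 = -2, a contradiction. The system is inconsistent.

no solution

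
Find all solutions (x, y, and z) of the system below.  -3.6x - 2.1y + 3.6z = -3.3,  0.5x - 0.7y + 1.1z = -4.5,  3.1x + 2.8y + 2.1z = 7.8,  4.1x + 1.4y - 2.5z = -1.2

x = -2, y = 5, z = 0

Row-reduce the augmented matrix:
R1 ← R1 / (-18/5).
R2 ← R2 − 1/2·R1.
R3 ← R3 − 31/10·R1.
R4 ← R4 − 41/10·R1.
R2 ← R2 / (-119/120).
R1 ← R1 − 7/12·R2.
R3 ← R3 − 119/120·R2.
R4 ← R4 + 119/120·R2.
R3 ← R3 / (34/5).
R1 ← R1 + 1/17·R3.
R2 ← R2 + 192/119·R3.
R4 reduces to 0 = 0, so the extra equation is consistent.
Reading off the reduced rows gives x = -2, y = 5, z = 0.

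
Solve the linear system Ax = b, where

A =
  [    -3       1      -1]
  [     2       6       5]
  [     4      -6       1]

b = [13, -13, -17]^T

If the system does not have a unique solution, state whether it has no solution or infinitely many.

Row-reduce the augmented matrix:
R1 ← R1 / (-3).
R2 ← R2 − 2·R1.
R3 ← R3 − 4·R1.
R2 ← R2 / (20/3).
R1 ← R1 + 1/3·R2.
R3 ← R3 + 14/3·R2.
R3 ← R3 / (27/10).
R1 ← R1 − 11/20·R3.
R2 ← R2 − 13/20·R3.
Reading off the reduced rows gives x_1 = -4, x_2 = 0, x_3 = -1.

x_1 = -4, x_2 = 0, x_3 = -1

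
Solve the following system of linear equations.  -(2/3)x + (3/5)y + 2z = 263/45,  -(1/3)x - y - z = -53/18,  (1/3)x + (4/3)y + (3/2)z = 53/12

x = -2/3, y = 2/3, z = 5/2

Row-reduce the augmented matrix:
R1 ← R1 / (-2/3).
R2 ← R2 + 1/3·R1.
R3 ← R3 − 1/3·R1.
R2 ← R2 / (-13/10).
R1 ← R1 + 9/10·R2.
R3 ← R3 − 49/30·R2.
R3 ← R3 / (-1/78).
R1 ← R1 + 21/13·R3.
R2 ← R2 − 20/13·R3.
Reading off the reduced rows gives x = -2/3, y = 2/3, z = 5/2.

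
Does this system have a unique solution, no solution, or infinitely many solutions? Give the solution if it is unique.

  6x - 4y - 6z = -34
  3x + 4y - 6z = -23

infinitely many solutions

Row-reduce:
R1 ← R1 / (6).
R2 ← R2 − 3·R1.
R2 ← R2 / (6).
R1 ← R1 + 2/3·R2.
Rank is 2 with 3 unknowns, leaving z free.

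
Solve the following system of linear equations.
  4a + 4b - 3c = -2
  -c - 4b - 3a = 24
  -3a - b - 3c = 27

a = -2, b = -3, c = -6

Row-reduce the augmented matrix:
R1 ← R1 / (4).
R2 ← R2 + 3·R1.
R3 ← R3 + 3·R1.
R2 ← R2 / (-1).
R1 ← R1 − 1·R2.
R3 ← R3 − 2·R2.
R3 ← R3 / (-47/4).
R1 ← R1 + 4·R3.
R2 ← R2 − 13/4·R3.
Reading off the reduced rows gives a = -2, b = -3, c = -6.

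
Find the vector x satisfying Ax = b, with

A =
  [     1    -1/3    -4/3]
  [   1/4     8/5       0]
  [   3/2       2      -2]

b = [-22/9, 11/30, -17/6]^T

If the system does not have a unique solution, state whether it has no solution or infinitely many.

x_1 = -2/3, x_2 = 1/3, x_3 = 5/4

Row-reduce the augmented matrix:
R2 ← R2 − 1/4·R1.
R3 ← R3 − 3/2·R1.
R2 ← R2 / (101/60).
R1 ← R1 + 1/3·R2.
R3 ← R3 − 5/2·R2.
R3 ← R3 / (-50/101).
R1 ← R1 + 128/101·R3.
R2 ← R2 − 20/101·R3.
Reading off the reduced rows gives x_1 = -2/3, x_2 = 1/3, x_3 = 5/4.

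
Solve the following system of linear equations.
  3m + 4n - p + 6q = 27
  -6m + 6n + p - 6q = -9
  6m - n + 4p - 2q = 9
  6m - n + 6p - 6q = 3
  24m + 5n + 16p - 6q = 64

no solution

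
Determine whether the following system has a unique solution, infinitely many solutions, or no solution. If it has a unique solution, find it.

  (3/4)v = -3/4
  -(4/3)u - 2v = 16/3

u = -5/2, v = -1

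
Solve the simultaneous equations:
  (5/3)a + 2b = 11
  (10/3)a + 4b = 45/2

Row-reduce:
R1 ← R1 / (5/3).
R2 ← R2 − 10/3·R1.
Row 2 reduces to 0 = 1/2, a contradiction. The system is inconsistent.

no solution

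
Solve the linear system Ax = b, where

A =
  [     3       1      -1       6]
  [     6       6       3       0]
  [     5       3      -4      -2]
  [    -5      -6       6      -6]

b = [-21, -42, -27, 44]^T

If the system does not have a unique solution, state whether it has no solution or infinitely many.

Row-reduce the augmented matrix:
R1 ← R1 / (3).
R2 ← R2 − 6·R1.
R3 ← R3 − 5·R1.
R4 ← R4 + 5·R1.
R2 ← R2 / (4).
R1 ← R1 − 1/3·R2.
R3 ← R3 − 4/3·R2.
R4 ← R4 + 13/3·R2.
R3 ← R3 / (-4).
R1 ← R1 + 3/4·R3.
R2 ← R2 − 5/4·R3.
R4 ← R4 − 39/4·R3.
R4 ← R4 / (-57/2).
R1 ← R1 − 9/2·R4.
R2 ← R2 + 11/2·R4.
R3 ← R3 − 2·R4.
Reading off the reduced rows gives x_1 = -4, x_2 = -3, x_3 = 0, x_4 = -1.

x_1 = -4, x_2 = -3, x_3 = 0, x_4 = -1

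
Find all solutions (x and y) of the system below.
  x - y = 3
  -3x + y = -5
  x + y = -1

x = 1, y = -2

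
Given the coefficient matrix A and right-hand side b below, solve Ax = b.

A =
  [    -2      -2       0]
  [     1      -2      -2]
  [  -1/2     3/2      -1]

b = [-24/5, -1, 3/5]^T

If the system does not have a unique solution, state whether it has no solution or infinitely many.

Row-reduce the augmented matrix:
R1 ← R1 / (-2).
R2 ← R2 − 1·R1.
R3 ← R3 + 1/2·R1.
R2 ← R2 / (-3).
R1 ← R1 − 1·R2.
R3 ← R3 − 2·R2.
R3 ← R3 / (-7/3).
R1 ← R1 + 2/3·R3.
R2 ← R2 − 2/3·R3.
Reading off the reduced rows gives x_1 = 7/5, x_2 = 1, x_3 = 1/5.

x_1 = 7/5, x_2 = 1, x_3 = 1/5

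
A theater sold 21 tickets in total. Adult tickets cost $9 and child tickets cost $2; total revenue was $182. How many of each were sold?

Let a = adult tickets, c = child tickets.
  a + c = 21
  9a + 2c = 182
Row-reduce the augmented matrix:
R2 ← R2 − 9·R1.
R2 ← R2 / (-7).
R1 ← R1 − 1·R2.
Reading off the reduced rows gives a = 20, c = 1.

adult tickets: 20, child tickets: 1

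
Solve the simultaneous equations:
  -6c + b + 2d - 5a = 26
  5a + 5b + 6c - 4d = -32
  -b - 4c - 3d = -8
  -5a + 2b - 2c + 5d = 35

Row-reduce:
R1 ← R1 / (-5).
R2 ← R2 − 5·R1.
R4 ← R4 + 5·R1.
R2 ← R2 / (6).
R1 ← R1 + 1/5·R2.
R3 ← R3 + 1·R2.
R4 ← R4 − 1·R2.
R3 ← R3 / (-4).
R1 ← R1 − 6/5·R3.
R4 ← R4 − 4·R3.
Row 4 reduces to 0 = 1, a contradiction. The system is inconsistent.

no solution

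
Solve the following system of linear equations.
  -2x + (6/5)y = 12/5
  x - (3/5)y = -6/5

infinitely many solutions

Row-reduce:
R1 ← R1 / (-2).
R2 ← R2 − 1·R1.
Rank is 1 with 2 unknowns, leaving y free.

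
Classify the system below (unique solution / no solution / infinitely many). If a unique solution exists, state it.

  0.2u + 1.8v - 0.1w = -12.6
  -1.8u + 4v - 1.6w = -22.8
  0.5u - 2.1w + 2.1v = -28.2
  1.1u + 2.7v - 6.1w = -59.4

u = -6, v = -6, w = 6

Row-reduce the augmented matrix:
R1 ← R1 / (1/5).
R2 ← R2 + 9/5·R1.
R3 ← R3 − 1/2·R1.
R4 ← R4 − 11/10·R1.
R2 ← R2 / (101/5).
R1 ← R1 − 9·R2.
R3 ← R3 + 12/5·R2.
R4 ← R4 + 36/5·R2.
R3 ← R3 / (-4337/2020).
R1 ← R1 − 62/101·R3.
R2 ← R2 + 25/202·R3.
R4 ← R4 + 13011/2020·R3.
R4 reduces to 0 = 0, so the extra equation is consistent.
Reading off the reduced rows gives u = -6, v = -6, w = 6.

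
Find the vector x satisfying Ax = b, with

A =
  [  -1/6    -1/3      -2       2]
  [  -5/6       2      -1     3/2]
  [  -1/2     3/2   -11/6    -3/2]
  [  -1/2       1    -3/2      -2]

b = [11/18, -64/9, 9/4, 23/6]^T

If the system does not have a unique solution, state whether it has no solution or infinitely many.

x_1 = 4/3, x_2 = -5/2, x_3 = -2, x_4 = -2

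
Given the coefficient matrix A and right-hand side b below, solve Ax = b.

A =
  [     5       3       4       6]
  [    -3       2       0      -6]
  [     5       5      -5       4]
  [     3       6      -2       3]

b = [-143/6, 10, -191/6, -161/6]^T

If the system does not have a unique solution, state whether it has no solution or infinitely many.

Row-reduce the augmented matrix:
R1 ← R1 / (5).
R2 ← R2 + 3·R1.
R3 ← R3 − 5·R1.
R4 ← R4 − 3·R1.
R2 ← R2 / (19/5).
R1 ← R1 − 3/5·R2.
R3 ← R3 − 2·R2.
R4 ← R4 − 21/5·R2.
R3 ← R3 / (-195/19).
R1 ← R1 − 8/19·R3.
R2 ← R2 − 12/19·R3.
R4 ← R4 + 134/19·R3.
R4 ← R4 / (499/195).
R1 ← R1 − 302/195·R4.
R2 ← R2 + 44/65·R4.
R3 ← R3 − 14/195·R4.
Reading off the reduced rows gives x_1 = -2, x_2 = -5/2, x_3 = 2/3, x_4 = -3/2.

x_1 = -2, x_2 = -5/2, x_3 = 2/3, x_4 = -3/2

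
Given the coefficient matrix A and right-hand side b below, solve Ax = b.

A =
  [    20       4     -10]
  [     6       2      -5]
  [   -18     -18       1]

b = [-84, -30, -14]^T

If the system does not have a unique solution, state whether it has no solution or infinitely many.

Row-reduce the augmented matrix:
R1 ← R1 / (20).
R2 ← R2 − 6·R1.
R3 ← R3 + 18·R1.
R2 ← R2 / (4/5).
R1 ← R1 − 1/5·R2.
R3 ← R3 + 72/5·R2.
R3 ← R3 / (-44).
R2 ← R2 + 5/2·R3.
Reading off the reduced rows gives x_1 = -3, x_2 = 4, x_3 = 4.

x_1 = -3, x_2 = 4, x_3 = 4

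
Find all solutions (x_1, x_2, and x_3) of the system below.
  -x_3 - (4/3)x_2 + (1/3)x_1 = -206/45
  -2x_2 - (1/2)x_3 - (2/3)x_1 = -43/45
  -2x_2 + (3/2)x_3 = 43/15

x_1 = -8/3, x_2 = 2/3, x_3 = 14/5

Row-reduce the augmented matrix:
R1 ← R1 / (1/3).
R2 ← R2 + 2/3·R1.
R2 ← R2 / (-14/3).
R1 ← R1 + 4·R2.
R3 ← R3 + 2·R2.
R3 ← R3 / (18/7).
R1 ← R1 + 6/7·R3.
R2 ← R2 − 15/28·R3.
Reading off the reduced rows gives x_1 = -8/3, x_2 = 2/3, x_3 = 14/5.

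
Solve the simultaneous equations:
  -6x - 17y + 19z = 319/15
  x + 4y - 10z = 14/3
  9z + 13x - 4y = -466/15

x = -2, y = -7/3, z = -8/5

Row-reduce the augmented matrix:
R1 ← R1 / (-6).
R2 ← R2 − 1·R1.
R3 ← R3 − 13·R1.
R2 ← R2 / (7/6).
R1 ← R1 − 17/6·R2.
R3 ← R3 + 245/6·R2.
R3 ← R3 / (-189).
R1 ← R1 − 94/7·R3.
R2 ← R2 + 41/7·R3.
Reading off the reduced rows gives x = -2, y = -7/3, z = -8/5.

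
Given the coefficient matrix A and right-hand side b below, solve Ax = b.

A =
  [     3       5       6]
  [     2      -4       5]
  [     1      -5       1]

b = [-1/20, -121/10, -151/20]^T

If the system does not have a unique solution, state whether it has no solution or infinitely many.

Row-reduce the augmented matrix:
R1 ← R1 / (3).
R2 ← R2 − 2·R1.
R3 ← R3 − 1·R1.
R2 ← R2 / (-22/3).
R1 ← R1 − 5/3·R2.
R3 ← R3 + 20/3·R2.
R3 ← R3 / (-21/11).
R1 ← R1 − 49/22·R3.
R2 ← R2 + 3/22·R3.
Reading off the reduced rows gives x_1 = 5/4, x_2 = 7/5, x_3 = -9/5.

x_1 = 5/4, x_2 = 7/5, x_3 = -9/5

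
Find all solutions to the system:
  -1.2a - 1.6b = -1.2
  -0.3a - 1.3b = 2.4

a = 5, b = -3

Row-reduce the augmented matrix:
R1 ← R1 / (-6/5).
R2 ← R2 + 3/10·R1.
R2 ← R2 / (-9/10).
R1 ← R1 − 4/3·R2.
Reading off the reduced rows gives a = 5, b = -3.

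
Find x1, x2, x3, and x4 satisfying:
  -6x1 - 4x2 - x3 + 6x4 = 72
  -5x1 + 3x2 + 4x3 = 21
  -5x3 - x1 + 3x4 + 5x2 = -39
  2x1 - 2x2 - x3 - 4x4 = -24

x1 = -3, x2 = -6, x3 = 6, x4 = 6

Row-reduce the augmented matrix:
R1 ← R1 / (-6).
R2 ← R2 + 5·R1.
R3 ← R3 + 1·R1.
R4 ← R4 − 2·R1.
R2 ← R2 / (19/3).
R1 ← R1 − 2/3·R2.
R3 ← R3 − 17/3·R2.
R4 ← R4 + 10/3·R2.
R3 ← R3 / (-174/19).
R1 ← R1 + 13/38·R3.
R2 ← R2 − 29/38·R3.
R4 ← R4 − 23/19·R3.
R4 ← R4 / (-219/58).
R1 ← R1 + 83/116·R4.
R2 ← R2 + 1/4·R4.
R3 ← R3 + 41/58·R4.
Reading off the reduced rows gives x1 = -3, x2 = -6, x3 = 6, x4 = 6.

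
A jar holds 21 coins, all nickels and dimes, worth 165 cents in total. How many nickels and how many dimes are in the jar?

nickels: 9, dimes: 12

Let n = nickels, d = dimes.
  n + d = 21
  5n + 10d = 165
Row-reduce the augmented matrix:
R2 ← R2 − 5·R1.
R2 ← R2 / (5).
R1 ← R1 − 1·R2.
Reading off the reduced rows gives n = 9, d = 12.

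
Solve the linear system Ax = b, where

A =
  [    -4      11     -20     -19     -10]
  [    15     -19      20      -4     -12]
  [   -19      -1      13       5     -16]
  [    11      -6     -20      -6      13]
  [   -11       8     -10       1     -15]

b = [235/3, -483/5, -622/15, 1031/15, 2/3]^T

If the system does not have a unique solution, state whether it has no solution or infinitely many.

Row-reduce the augmented matrix:
R1 ← R1 / (-4).
R2 ← R2 − 15·R1.
R3 ← R3 + 19·R1.
R4 ← R4 − 11·R1.
R5 ← R5 + 11·R1.
R2 ← R2 / (89/4).
R1 ← R1 + 11/4·R2.
R3 ← R3 + 213/4·R2.
R4 ← R4 − 97/4·R2.
R5 ← R5 + 89/4·R2.
R3 ← R3 / (-2103/89).
R1 ← R1 + 160/89·R3.
R2 ← R2 + 220/89·R3.
R4 ← R4 + 1340/89·R3.
R5 ← R5 + 10·R3.
R4 ← R4 / (54555/701).
R1 ← R1 − 1335/701·R4.
R2 ← R2 − 3851/701·R4.
R3 ← R3 − 2517/701·R4.
R5 ← R5 − 9748/701·R4.
R5 ← R5 / (-935387/54555).
R1 ← R1 − 2463/3637·R5.
R2 ← R2 − 9641/54555·R5.
R3 ← R3 + 12661/18185·R5.
R4 ← R4 − 66499/54555·R5.
Reading off the reduced rows gives x_1 = -7/3, x_2 = 0, x_3 = -2, x_4 = -3, x_5 = 14/5.

x_1 = -7/3, x_2 = 0, x_3 = -2, x_4 = -3, x_5 = 14/5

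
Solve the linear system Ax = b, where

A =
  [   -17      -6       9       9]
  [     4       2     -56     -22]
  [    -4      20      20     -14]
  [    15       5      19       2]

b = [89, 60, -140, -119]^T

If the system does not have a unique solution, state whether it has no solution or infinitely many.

infinitely many solutions

Row-reduce:
R1 ← R1 / (-17).
R2 ← R2 − 4·R1.
R3 ← R3 + 4·R1.
R4 ← R4 − 15·R1.
R2 ← R2 / (10/17).
R1 ← R1 − 6/17·R2.
R3 ← R3 − 364/17·R2.
R4 ← R4 + 5/17·R2.
R3 ← R3 / (9896/5).
R1 ← R1 − 159/5·R3.
R2 ← R2 + 458/5·R3.
Rank is 3 with 4 unknowns, leaving x_4 free.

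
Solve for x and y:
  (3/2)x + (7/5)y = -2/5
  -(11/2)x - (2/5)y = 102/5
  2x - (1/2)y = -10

x = -4, y = 4

Row-reduce the augmented matrix:
R1 ← R1 / (3/2).
R2 ← R2 + 11/2·R1.
R3 ← R3 − 2·R1.
R2 ← R2 / (71/15).
R1 ← R1 − 14/15·R2.
R3 ← R3 + 71/30·R2.
R3 reduces to 0 = 0, so the extra equation is consistent.
Reading off the reduced rows gives x = -4, y = 4.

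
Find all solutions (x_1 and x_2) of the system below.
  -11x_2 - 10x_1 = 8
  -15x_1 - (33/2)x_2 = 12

Row-reduce:
R1 ← R1 / (-10).
R2 ← R2 + 15·R1.
Rank is 1 with 2 unknowns, leaving x_2 free.

infinitely many solutions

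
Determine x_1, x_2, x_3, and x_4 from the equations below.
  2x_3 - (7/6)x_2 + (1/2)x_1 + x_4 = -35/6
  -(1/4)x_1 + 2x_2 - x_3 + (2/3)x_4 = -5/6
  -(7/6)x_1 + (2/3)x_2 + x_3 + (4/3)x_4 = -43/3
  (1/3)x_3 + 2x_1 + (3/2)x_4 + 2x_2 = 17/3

x_1 = 6, x_2 = -1, x_3 = -4, x_4 = -2

Row-reduce the augmented matrix:
R1 ← R1 / (1/2).
R2 ← R2 + 1/4·R1.
R3 ← R3 + 7/6·R1.
R4 ← R4 − 2·R1.
R2 ← R2 / (17/12).
R1 ← R1 + 7/3·R2.
R3 ← R3 + 37/18·R2.
R4 ← R4 − 20/3·R2.
R3 ← R3 / (17/3).
R1 ← R1 − 4·R3.
R4 ← R4 + 23/3·R3.
R4 ← R4 / (-3845/5202).
R1 ← R1 − 40/289·R4.
R2 ← R2 − 14/17·R4.
R3 ← R3 − 820/867·R4.
Reading off the reduced rows gives x_1 = 6, x_2 = -1, x_3 = -4, x_4 = -2.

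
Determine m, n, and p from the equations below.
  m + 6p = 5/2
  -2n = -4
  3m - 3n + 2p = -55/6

Row-reduce the augmented matrix:
R3 ← R3 − 3·R1.
R2 ← R2 / (-2).
R3 ← R3 + 3·R2.
R3 ← R3 / (-16).
R1 ← R1 − 6·R3.
Reading off the reduced rows gives m = -3/2, n = 2, p = 2/3.

m = -3/2, n = 2, p = 2/3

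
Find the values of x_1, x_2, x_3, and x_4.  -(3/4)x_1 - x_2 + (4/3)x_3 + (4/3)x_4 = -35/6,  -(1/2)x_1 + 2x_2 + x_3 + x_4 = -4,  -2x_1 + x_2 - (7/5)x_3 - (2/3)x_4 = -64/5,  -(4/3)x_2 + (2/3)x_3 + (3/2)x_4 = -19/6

x_1 = 6, x_2 = 0, x_3 = 2, x_4 = -3

Row-reduce the augmented matrix:
R1 ← R1 / (-3/4).
R2 ← R2 + 1/2·R1.
R3 ← R3 + 2·R1.
R2 ← R2 / (8/3).
R1 ← R1 − 4/3·R2.
R3 ← R3 − 11/3·R2.
R4 ← R4 + 4/3·R2.
R3 ← R3 / (-613/120).
R1 ← R1 + 11/6·R3.
R2 ← R2 − 1/24·R3.
R4 ← R4 − 13/18·R3.
R4 ← R4 / (10339/11034).
R1 ← R1 + 484/1839·R4.
R2 ← R2 − 11/1839·R4.
R3 ← R3 − 525/613·R4.
Reading off the reduced rows gives x_1 = 6, x_2 = 0, x_3 = 2, x_4 = -3.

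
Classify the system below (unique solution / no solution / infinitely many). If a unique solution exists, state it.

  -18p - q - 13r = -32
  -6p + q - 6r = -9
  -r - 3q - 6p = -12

Row-reduce:
R1 ← R1 / (-18).
R2 ← R2 + 6·R1.
R3 ← R3 + 6·R1.
R2 ← R2 / (4/3).
R1 ← R1 − 1/18·R2.
R3 ← R3 + 8/3·R2.
Row 3 reduces to 0 = 2, a contradiction. The system is inconsistent.

no solution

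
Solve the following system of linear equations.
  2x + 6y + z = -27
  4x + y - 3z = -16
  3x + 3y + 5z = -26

Row-reduce the augmented matrix:
R1 ← R1 / (2).
R2 ← R2 − 4·R1.
R3 ← R3 − 3·R1.
R2 ← R2 / (-11).
R1 ← R1 − 3·R2.
R3 ← R3 + 6·R2.
R3 ← R3 / (137/22).
R1 ← R1 + 19/22·R3.
R2 ← R2 − 5/11·R3.
Reading off the reduced rows gives x = -4, y = -3, z = -1.

x = -4, y = -3, z = -1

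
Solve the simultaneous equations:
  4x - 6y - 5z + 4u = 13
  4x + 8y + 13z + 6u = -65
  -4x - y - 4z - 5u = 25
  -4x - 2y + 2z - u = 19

Row-reduce:
R1 ← R1 / (4).
R2 ← R2 − 4·R1.
R3 ← R3 + 4·R1.
R4 ← R4 + 4·R1.
R2 ← R2 / (14).
R1 ← R1 + 3/2·R2.
R3 ← R3 + 7·R2.
R4 ← R4 + 8·R2.
Swap R3 and R4.
R3 ← R3 / (51/7).
R1 ← R1 − 19/28·R3.
R2 ← R2 − 9/7·R3.
Row 4 reduces to 0 = -1, a contradiction. The system is inconsistent.

no solution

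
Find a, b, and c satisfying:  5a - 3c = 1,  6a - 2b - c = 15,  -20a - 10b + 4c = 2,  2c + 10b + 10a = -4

a = 2, b = -3, c = 3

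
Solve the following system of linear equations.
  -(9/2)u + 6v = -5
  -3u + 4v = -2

Row-reduce:
R1 ← R1 / (-9/2).
R2 ← R2 + 3·R1.
Row 2 reduces to 0 = 4/3, a contradiction. The system is inconsistent.

no solution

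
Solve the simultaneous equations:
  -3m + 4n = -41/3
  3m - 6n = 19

m = 1, n = -8/3

Row-reduce the augmented matrix:
R1 ← R1 / (-3).
R2 ← R2 − 3·R1.
R2 ← R2 / (-2).
R1 ← R1 + 4/3·R2.
Reading off the reduced rows gives m = 1, n = -8/3.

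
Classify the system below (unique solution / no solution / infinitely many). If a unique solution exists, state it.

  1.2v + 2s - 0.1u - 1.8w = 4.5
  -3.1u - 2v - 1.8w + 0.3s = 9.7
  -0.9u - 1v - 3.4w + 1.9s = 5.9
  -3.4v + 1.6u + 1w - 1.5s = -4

u = -3, v = -2, w = 3, s = 6

Row-reduce the augmented matrix:
R1 ← R1 / (-1/10).
R2 ← R2 + 31/10·R1.
R3 ← R3 + 9/10·R1.
R4 ← R4 − 8/5·R1.
R2 ← R2 / (-196/5).
R1 ← R1 + 12·R2.
R3 ← R3 + 59/5·R2.
R4 ← R4 − 79/5·R2.
R3 ← R3 / (-1693/490).
R1 ← R1 − 72/49·R3.
R2 ← R2 + 135/98·R3.
R4 ← R4 + 2957/490·R3.
R4 ← R4 / (44419/33860).
R1 ← R1 + 205/3386·R4.
R2 ← R2 − 1991/3386·R4.
R3 ← R3 + 4847/6772·R4.
Reading off the reduced rows gives u = -3, v = -2, w = 3, s = 6.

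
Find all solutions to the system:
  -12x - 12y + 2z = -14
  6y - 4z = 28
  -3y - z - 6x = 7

infinitely many solutions

Row-reduce:
R1 ← R1 / (-12).
R3 ← R3 + 6·R1.
R2 ← R2 / (6).
R1 ← R1 − 1·R2.
R3 ← R3 − 3·R2.
Rank is 2 with 3 unknowns, leaving z free.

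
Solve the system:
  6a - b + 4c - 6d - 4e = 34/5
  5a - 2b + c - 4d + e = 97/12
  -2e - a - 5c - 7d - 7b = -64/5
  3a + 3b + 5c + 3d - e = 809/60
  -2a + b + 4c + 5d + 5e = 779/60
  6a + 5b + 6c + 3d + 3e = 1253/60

Row-reduce the augmented matrix:
R1 ← R1 / (6).
R2 ← R2 − 5·R1.
R3 ← R3 + 1·R1.
R4 ← R4 − 3·R1.
R5 ← R5 + 2·R1.
R6 ← R6 − 6·R1.
R2 ← R2 / (-7/6).
R1 ← R1 + 1/6·R2.
R3 ← R3 + 43/6·R2.
R4 ← R4 − 7/2·R2.
R5 ← R5 − 2/3·R2.
R6 ← R6 − 6·R2.
R3 ← R3 / (10).
R1 ← R1 − 1·R3.
R2 ← R2 − 2·R3.
R4 ← R4 + 4·R3.
R5 ← R5 − 4·R3.
R6 ← R6 + 10·R3.
R4 ← R4 / (117/35).
R1 ← R1 − 19/70·R4.
R2 ← R2 − 69/35·R4.
R3 ← R3 + 99/70·R4.
R5 ← R5 − 323/35·R4.
R5 ← R5 / (1351/117).
R1 ← R1 − 341/234·R5.
R2 ← R2 − 31/39·R5.
R3 ← R3 + 51/26·R5.
R4 ← R4 − 80/117·R5.
R6 reduces to 0 = 0, so the extra equation is consistent.
Reading off the reduced rows gives a = 9/5, b = -4/3, c = 5/3, d = 3/2, e = 3/4.

a = 9/5, b = -4/3, c = 5/3, d = 3/2, e = 3/4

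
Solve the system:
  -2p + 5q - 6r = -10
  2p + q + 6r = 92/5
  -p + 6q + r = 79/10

Row-reduce the augmented matrix:
R1 ← R1 / (-2).
R2 ← R2 − 2·R1.
R3 ← R3 + 1·R1.
R2 ← R2 / (6).
R1 ← R1 + 5/2·R2.
R3 ← R3 − 7/2·R2.
R3 ← R3 / (4).
R1 ← R1 − 3·R3.
Reading off the reduced rows gives p = 5/2, q = 7/5, r = 2.

p = 5/2, q = 7/5, r = 2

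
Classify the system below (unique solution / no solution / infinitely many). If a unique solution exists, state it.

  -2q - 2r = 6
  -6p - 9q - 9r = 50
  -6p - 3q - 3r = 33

no solution

Row-reduce:
Swap R1 and R2.
R1 ← R1 / (-6).
R3 ← R3 + 6·R1.
R2 ← R2 / (-2).
R1 ← R1 − 3/2·R2.
R3 ← R3 − 6·R2.
Row 3 reduces to 0 = 1, a contradiction. The system is inconsistent.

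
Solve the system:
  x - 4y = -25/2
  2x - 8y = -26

no solution

Row-reduce:
R2 ← R2 − 2·R1.
Row 2 reduces to 0 = -1, a contradiction. The system is inconsistent.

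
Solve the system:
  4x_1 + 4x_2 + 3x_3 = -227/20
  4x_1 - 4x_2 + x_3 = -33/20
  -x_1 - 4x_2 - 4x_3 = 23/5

x_1 = -2, x_2 = -7/5, x_3 = 3/4

Row-reduce the augmented matrix:
R1 ← R1 / (4).
R2 ← R2 − 4·R1.
R3 ← R3 + 1·R1.
R2 ← R2 / (-8).
R1 ← R1 − 1·R2.
R3 ← R3 + 3·R2.
R3 ← R3 / (-5/2).
R1 ← R1 − 1/2·R3.
R2 ← R2 − 1/4·R3.
Reading off the reduced rows gives x_1 = -2, x_2 = -7/5, x_3 = 3/4.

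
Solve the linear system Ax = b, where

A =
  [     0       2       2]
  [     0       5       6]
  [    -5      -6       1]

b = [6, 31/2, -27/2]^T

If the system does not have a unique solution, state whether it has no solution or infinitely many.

x_1 = -1/5, x_2 = 5/2, x_3 = 1/2

Row-reduce the augmented matrix:
Swap R1 and R3.
R1 ← R1 / (-5).
R2 ← R2 / (5).
R1 ← R1 − 6/5·R2.
R3 ← R3 − 2·R2.
R3 ← R3 / (-2/5).
R1 ← R1 + 41/25·R3.
R2 ← R2 − 6/5·R3.
Reading off the reduced rows gives x_1 = -1/5, x_2 = 5/2, x_3 = 1/2.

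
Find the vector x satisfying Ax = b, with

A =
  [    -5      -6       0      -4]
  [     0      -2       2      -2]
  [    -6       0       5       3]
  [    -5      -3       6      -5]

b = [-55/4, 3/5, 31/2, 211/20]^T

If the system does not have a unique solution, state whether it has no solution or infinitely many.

x_1 = -1/4, x_2 = 5/2, x_3 = 14/5, x_4 = 0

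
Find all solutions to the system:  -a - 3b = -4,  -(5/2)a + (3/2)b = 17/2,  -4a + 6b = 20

no solution

Row-reduce:
R1 ← R1 / (-1).
R2 ← R2 + 5/2·R1.
R3 ← R3 + 4·R1.
R2 ← R2 / (9).
R1 ← R1 − 3·R2.
R3 ← R3 − 18·R2.
Row 3 reduces to 0 = -1, a contradiction. The system is inconsistent.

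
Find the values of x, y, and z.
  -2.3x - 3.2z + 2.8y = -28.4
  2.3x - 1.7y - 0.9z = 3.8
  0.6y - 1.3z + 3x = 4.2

x = 4, y = 0, z = 6

Row-reduce the augmented matrix:
R1 ← R1 / (-23/10).
R2 ← R2 − 23/10·R1.
R3 ← R3 − 3·R1.
R2 ← R2 / (11/10).
R1 ← R1 + 28/23·R2.
R3 ← R3 − 489/115·R2.
R3 ← R3 / (26249/2530).
R1 ← R1 + 796/253·R3.
R2 ← R2 + 41/11·R3.
Reading off the reduced rows gives x = 4, y = 0, z = 6.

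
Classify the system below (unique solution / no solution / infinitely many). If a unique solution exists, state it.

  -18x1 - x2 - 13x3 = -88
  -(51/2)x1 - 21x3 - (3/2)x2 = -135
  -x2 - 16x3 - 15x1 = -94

infinitely many solutions

Row-reduce:
R1 ← R1 / (-18).
R2 ← R2 + 51/2·R1.
R3 ← R3 + 15·R1.
R2 ← R2 / (-1/12).
R1 ← R1 − 1/18·R2.
R3 ← R3 + 1/6·R2.
Rank is 2 with 3 unknowns, leaving x3 free.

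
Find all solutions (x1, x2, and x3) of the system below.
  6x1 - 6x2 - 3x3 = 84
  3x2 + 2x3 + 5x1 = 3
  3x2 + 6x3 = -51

Row-reduce the augmented matrix:
R1 ← R1 / (6).
R2 ← R2 − 5·R1.
R2 ← R2 / (8).
R1 ← R1 + 1·R2.
R3 ← R3 − 3·R2.
R3 ← R3 / (69/16).
R1 ← R1 − 1/16·R3.
R2 ← R2 − 9/16·R3.
Reading off the reduced rows gives x1 = 6, x2 = -5, x3 = -6.

x1 = 6, x2 = -5, x3 = -6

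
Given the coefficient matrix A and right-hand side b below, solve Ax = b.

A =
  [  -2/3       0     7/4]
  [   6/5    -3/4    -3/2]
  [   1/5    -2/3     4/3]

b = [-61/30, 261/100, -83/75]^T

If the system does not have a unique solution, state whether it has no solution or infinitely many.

x_1 = -11/5, x_2 = -3, x_3 = -2

Row-reduce the augmented matrix:
R1 ← R1 / (-2/3).
R2 ← R2 − 6/5·R1.
R3 ← R3 − 1/5·R1.
R2 ← R2 / (-3/4).
R3 ← R3 + 2/3·R2.
R3 ← R3 / (47/120).
R1 ← R1 + 21/8·R3.
R2 ← R2 + 11/5·R3.
Reading off the reduced rows gives x_1 = -11/5, x_2 = -3, x_3 = -2.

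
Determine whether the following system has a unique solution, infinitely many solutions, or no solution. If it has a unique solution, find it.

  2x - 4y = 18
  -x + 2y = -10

no solution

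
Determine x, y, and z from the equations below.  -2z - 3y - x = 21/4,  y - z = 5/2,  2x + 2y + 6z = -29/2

Row-reduce the augmented matrix:
R1 ← R1 / (-1).
R3 ← R3 − 2·R1.
R1 ← R1 − 3·R2.
R3 ← R3 + 4·R2.
R3 ← R3 / (-2).
R1 ← R1 − 5·R3.
R2 ← R2 + 1·R3.
Reading off the reduced rows gives x = 9/4, y = -1/2, z = -3.

x = 9/4, y = -1/2, z = -3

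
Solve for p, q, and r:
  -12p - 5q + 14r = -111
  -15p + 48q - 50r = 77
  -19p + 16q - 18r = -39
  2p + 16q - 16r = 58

p = 5, q = -1, r = -4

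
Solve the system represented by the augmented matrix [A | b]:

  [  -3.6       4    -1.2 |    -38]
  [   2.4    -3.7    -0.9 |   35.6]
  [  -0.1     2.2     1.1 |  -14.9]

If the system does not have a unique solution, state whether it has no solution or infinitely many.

x_1 = 6, x_2 = -5, x_3 = -3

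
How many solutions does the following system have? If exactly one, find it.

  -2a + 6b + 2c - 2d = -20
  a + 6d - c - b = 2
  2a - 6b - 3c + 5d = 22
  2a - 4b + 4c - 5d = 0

a = -4, b = -4, c = -2, d = 0

Row-reduce the augmented matrix:
R1 ← R1 / (-2).
R2 ← R2 − 1·R1.
R3 ← R3 − 2·R1.
R4 ← R4 − 2·R1.
R2 ← R2 / (2).
R1 ← R1 + 3·R2.
R4 ← R4 − 2·R2.
R3 ← R3 / (-1).
R1 ← R1 + 1·R3.
R4 ← R4 − 6·R3.
R4 ← R4 / (6).
R1 ← R1 − 11/2·R4.
R2 ← R2 − 5/2·R4.
R3 ← R3 + 3·R4.
Reading off the reduced rows gives a = -4, b = -4, c = -2, d = 0.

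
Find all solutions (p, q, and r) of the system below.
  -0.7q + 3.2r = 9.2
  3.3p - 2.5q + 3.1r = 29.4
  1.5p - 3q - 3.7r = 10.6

p = 4, q = -4, r = 2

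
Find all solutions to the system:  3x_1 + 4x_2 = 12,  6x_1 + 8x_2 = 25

no solution

Row-reduce:
R1 ← R1 / (3).
R2 ← R2 − 6·R1.
Row 2 reduces to 0 = 1, a contradiction. The system is inconsistent.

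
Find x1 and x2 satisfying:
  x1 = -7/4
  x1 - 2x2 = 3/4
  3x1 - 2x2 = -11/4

Row-reduce the augmented matrix:
R2 ← R2 − 1·R1.
R3 ← R3 − 3·R1.
R2 ← R2 / (-2).
R3 ← R3 + 2·R2.
R3 reduces to 0 = 0, so the extra equation is consistent.
Reading off the reduced rows gives x1 = -7/4, x2 = -5/4.

x1 = -7/4, x2 = -5/4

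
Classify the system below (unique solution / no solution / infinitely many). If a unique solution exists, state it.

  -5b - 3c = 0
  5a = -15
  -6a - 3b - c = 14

Row-reduce the augmented matrix:
Swap R1 and R2.
R1 ← R1 / (5).
R3 ← R3 + 6·R1.
R2 ← R2 / (-5).
R3 ← R3 + 3·R2.
R3 ← R3 / (4/5).
R2 ← R2 − 3/5·R3.
Reading off the reduced rows gives a = -3, b = 3, c = -5.

a = -3, b = 3, c = -5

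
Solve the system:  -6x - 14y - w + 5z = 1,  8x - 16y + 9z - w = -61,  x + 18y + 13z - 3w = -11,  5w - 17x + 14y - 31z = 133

infinitely many solutions

Row-reduce:
R1 ← R1 / (-6).
R2 ← R2 − 8·R1.
R3 ← R3 − 1·R1.
R4 ← R4 + 17·R1.
R2 ← R2 / (-104/3).
R1 ← R1 − 7/3·R2.
R3 ← R3 − 47/3·R2.
R4 ← R4 − 161/3·R2.
R3 ← R3 / (2175/104).
R1 ← R1 − 23/104·R3.
R2 ← R2 + 47/104·R3.
R4 ← R4 + 2175/104·R3.
Rank is 3 with 4 unknowns, leaving w free.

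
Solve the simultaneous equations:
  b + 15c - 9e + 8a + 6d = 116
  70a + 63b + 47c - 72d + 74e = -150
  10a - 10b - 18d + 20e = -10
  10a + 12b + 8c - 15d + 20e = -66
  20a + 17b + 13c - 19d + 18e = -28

Row-reduce:
R1 ← R1 / (8).
R2 ← R2 − 70·R1.
R3 ← R3 − 10·R1.
R4 ← R4 − 10·R1.
R5 ← R5 − 20·R1.
R2 ← R2 / (217/4).
R1 ← R1 − 1/8·R2.
R3 ← R3 + 45/4·R2.
R4 ← R4 − 43/4·R2.
R5 ← R5 − 29/2·R2.
R3 ← R3 / (-7860/217).
R1 ← R1 − 449/217·R3.
R2 ← R2 + 337/217·R3.
R4 ← R4 − 1290/217·R3.
R5 ← R5 + 430/217·R3.
R4 ← R4 / (-819/131).
R1 ← R1 + 1241/655·R4.
R2 ← R2 + 62/655·R4.
R3 ← R3 − 928/655·R4.
R5 ← R5 − 273/131·R4.
Rank is 4 with 5 unknowns, leaving e free.

infinitely many solutions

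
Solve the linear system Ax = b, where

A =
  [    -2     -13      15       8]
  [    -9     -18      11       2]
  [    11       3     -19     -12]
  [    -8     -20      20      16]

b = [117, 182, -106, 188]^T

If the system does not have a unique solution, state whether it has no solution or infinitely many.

x_1 = -5, x_2 = -6, x_3 = 3, x_4 = -2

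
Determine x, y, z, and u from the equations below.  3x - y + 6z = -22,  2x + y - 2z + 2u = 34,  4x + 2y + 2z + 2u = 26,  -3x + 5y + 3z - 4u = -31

Row-reduce the augmented matrix:
R1 ← R1 / (3).
R2 ← R2 − 2·R1.
R3 ← R3 − 4·R1.
R4 ← R4 + 3·R1.
R2 ← R2 / (5/3).
R1 ← R1 + 1/3·R2.
R3 ← R3 − 10/3·R2.
R4 ← R4 − 4·R2.
R3 ← R3 / (6).
R1 ← R1 − 4/5·R3.
R2 ← R2 + 18/5·R3.
R4 ← R4 − 117/5·R3.
R4 ← R4 / (-1).
R1 ← R1 − 2/3·R4.
R3 ← R3 + 1/3·R4.
Reading off the reduced rows gives x = 4, y = 4, z = -5, u = 6.

x = 4, y = 4, z = -5, u = 6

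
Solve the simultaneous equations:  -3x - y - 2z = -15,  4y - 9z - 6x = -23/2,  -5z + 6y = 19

no solution

Row-reduce:
R1 ← R1 / (-3).
R2 ← R2 + 6·R1.
R2 ← R2 / (6).
R1 ← R1 − 1/3·R2.
R3 ← R3 − 6·R2.
Row 3 reduces to 0 = 1/2, a contradiction. The system is inconsistent.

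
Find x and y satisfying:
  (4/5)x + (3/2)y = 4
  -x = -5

x = 5, y = 0

Row-reduce the augmented matrix:
R1 ← R1 / (4/5).
R2 ← R2 + 1·R1.
R2 ← R2 / (15/8).
R1 ← R1 − 15/8·R2.
Reading off the reduced rows gives x = 5, y = 0.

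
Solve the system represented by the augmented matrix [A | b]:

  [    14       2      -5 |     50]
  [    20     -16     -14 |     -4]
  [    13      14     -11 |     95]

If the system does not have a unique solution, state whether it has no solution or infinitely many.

x_1 = 3, x_2 = 4, x_3 = 0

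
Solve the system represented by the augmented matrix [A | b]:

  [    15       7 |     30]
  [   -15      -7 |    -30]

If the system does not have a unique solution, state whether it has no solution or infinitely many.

infinitely many solutions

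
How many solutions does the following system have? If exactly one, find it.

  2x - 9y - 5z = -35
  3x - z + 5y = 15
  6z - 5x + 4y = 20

infinitely many solutions

Row-reduce:
R1 ← R1 / (2).
R2 ← R2 − 3·R1.
R3 ← R3 + 5·R1.
R2 ← R2 / (37/2).
R1 ← R1 + 9/2·R2.
R3 ← R3 + 37/2·R2.
Rank is 2 with 3 unknowns, leaving z free.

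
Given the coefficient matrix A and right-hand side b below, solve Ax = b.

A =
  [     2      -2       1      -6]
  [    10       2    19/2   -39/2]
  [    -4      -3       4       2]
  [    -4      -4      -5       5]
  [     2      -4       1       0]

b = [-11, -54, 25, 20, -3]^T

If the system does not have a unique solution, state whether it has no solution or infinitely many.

Row-reduce:
R1 ← R1 / (2).
R2 ← R2 − 10·R1.
R3 ← R3 + 4·R1.
R4 ← R4 + 4·R1.
R5 ← R5 − 2·R1.
R2 ← R2 / (12).
R1 ← R1 + 1·R2.
R3 ← R3 + 7·R2.
R4 ← R4 + 8·R2.
R5 ← R5 + 2·R2.
R3 ← R3 / (69/8).
R1 ← R1 − 7/8·R3.
R2 ← R2 − 3/8·R3.
R5 ← R5 − 3/4·R3.
Swap R4 and R5.
R4 ← R4 / (186/23).
R1 ← R1 + 239/138·R4.
R2 ← R2 − 24/23·R4.
R3 ← R3 + 31/69·R4.
Row 5 reduces to 0 = -4/3, a contradiction. The system is inconsistent.

no solution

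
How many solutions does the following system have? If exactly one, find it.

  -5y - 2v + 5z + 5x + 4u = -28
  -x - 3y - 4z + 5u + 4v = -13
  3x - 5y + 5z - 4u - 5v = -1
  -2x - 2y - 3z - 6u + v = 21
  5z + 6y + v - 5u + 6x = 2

Row-reduce the augmented matrix:
R1 ← R1 / (5).
R2 ← R2 + 1·R1.
R3 ← R3 − 3·R1.
R4 ← R4 + 2·R1.
R5 ← R5 − 6·R1.
R2 ← R2 / (-4).
R1 ← R1 + 1·R2.
R3 ← R3 + 2·R2.
R4 ← R4 + 4·R2.
R5 ← R5 − 12·R2.
R3 ← R3 / (7/2).
R1 ← R1 − 7/4·R3.
R2 ← R2 − 3/4·R3.
R4 ← R4 − 2·R3.
R5 ← R5 + 10·R3.
R4 ← R4 / (-171/35).
R1 ← R1 − 4·R4.
R2 ← R2 − 19/35·R4.
R3 ← R3 + 93/35·R4.
R5 ← R5 + 664/35·R4.
R5 ← R5 / (-175/171).
R1 ← R1 − 457/342·R5.
R2 ← R2 − 5/18·R5.
R3 ← R3 + 85/57·R5.
R4 ← R4 − 7/171·R5.
Reading off the reduced rows gives x = -6, y = 0, z = 4, u = -3, v = 3.

x = -6, y = 0, z = 4, u = -3, v = 3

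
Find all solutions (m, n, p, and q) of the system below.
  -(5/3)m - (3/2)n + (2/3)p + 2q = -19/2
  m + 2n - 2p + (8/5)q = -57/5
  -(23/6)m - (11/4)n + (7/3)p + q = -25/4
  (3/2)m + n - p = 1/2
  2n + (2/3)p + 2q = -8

no solution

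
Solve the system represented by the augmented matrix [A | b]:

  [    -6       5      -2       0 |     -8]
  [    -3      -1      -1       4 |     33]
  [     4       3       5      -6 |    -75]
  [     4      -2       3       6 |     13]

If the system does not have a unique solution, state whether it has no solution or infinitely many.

Row-reduce the augmented matrix:
R1 ← R1 / (-6).
R2 ← R2 + 3·R1.
R3 ← R3 − 4·R1.
R4 ← R4 − 4·R1.
R2 ← R2 / (-7/2).
R1 ← R1 + 5/6·R2.
R3 ← R3 − 19/3·R2.
R4 ← R4 − 4/3·R2.
R3 ← R3 / (11/3).
R1 ← R1 − 1/3·R3.
R4 ← R4 − 5/3·R3.
R4 ← R4 / (536/77).
R1 ← R1 + 82/77·R4.
R2 ← R2 + 8/7·R4.
R3 ← R3 − 26/77·R4.
Reading off the reduced rows gives x_1 = -2, x_2 = -6, x_3 = -5, x_4 = 4.

x_1 = -2, x_2 = -6, x_3 = -5, x_4 = 4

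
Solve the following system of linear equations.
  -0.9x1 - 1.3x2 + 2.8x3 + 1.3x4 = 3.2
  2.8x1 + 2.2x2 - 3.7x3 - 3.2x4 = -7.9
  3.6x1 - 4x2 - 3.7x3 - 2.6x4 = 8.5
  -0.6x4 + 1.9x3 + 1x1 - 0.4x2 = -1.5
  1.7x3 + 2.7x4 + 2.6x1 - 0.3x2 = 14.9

x1 = 2, x2 = -2, x3 = -1, x4 = 4

Row-reduce the augmented matrix:
R1 ← R1 / (-9/10).
R2 ← R2 − 14/5·R1.
R3 ← R3 − 18/5·R1.
R4 ← R4 − 1·R1.
R5 ← R5 − 13/5·R1.
R2 ← R2 / (-83/45).
R1 ← R1 − 13/9·R2.
R3 ← R3 + 46/5·R2.
R4 ← R4 + 83/45·R2.
R5 ← R5 + 73/18·R2.
R3 ← R3 / (-14521/830).
R1 ← R1 − 135/166·R3.
R2 ← R2 + 451/166·R3.
R5 ← R5 + 2041/1660·R3.
Swap R4 and R5.
R4 ← R4 / (26317/5585).
R1 ← R1 + 12460/14521·R4.
R2 ← R2 + 3013/14521·R4.
R3 ← R3 − 1338/14521·R4.
R5 reduces to 0 = 0, so the extra equation is consistent.
Reading off the reduced rows gives x1 = 2, x2 = -2, x3 = -1, x4 = 4.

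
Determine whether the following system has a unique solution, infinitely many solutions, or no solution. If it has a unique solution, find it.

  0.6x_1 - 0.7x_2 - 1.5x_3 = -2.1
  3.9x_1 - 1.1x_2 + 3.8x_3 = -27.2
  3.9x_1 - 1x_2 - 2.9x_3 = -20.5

x_1 = -6, x_2 = 0, x_3 = -1

Row-reduce the augmented matrix:
R1 ← R1 / (3/5).
R2 ← R2 − 39/10·R1.
R3 ← R3 − 39/10·R1.
R2 ← R2 / (69/20).
R1 ← R1 + 7/6·R2.
R3 ← R3 − 71/20·R2.
R3 ← R3 / (-2447/345).
R1 ← R1 − 431/207·R3.
R2 ← R2 − 271/69·R3.
Reading off the reduced rows gives x_1 = -6, x_2 = 0, x_3 = -1.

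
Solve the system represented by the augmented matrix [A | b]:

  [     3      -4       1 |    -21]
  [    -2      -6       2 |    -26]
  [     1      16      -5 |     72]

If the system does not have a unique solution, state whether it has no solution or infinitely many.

no solution

Row-reduce:
R1 ← R1 / (3).
R2 ← R2 + 2·R1.
R3 ← R3 − 1·R1.
R2 ← R2 / (-26/3).
R1 ← R1 + 4/3·R2.
R3 ← R3 − 52/3·R2.
Row 3 reduces to 0 = -1, a contradiction. The system is inconsistent.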